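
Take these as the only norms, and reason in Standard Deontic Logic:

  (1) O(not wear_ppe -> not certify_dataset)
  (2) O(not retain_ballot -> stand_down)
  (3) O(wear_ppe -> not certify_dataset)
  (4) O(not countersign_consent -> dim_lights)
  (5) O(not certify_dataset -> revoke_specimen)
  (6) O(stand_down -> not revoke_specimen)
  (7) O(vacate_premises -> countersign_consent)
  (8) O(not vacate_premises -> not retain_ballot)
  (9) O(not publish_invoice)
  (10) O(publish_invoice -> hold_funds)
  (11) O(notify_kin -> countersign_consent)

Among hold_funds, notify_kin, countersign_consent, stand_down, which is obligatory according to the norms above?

By case analysis on not wear_ppe: premise 1 gives O(not wear_ppe -> not certify_dataset) and premise 3 gives O(wear_ppe -> not certify_dataset), so O(not certify_dataset) either way.
Premise 5 is O(not certify_dataset -> revoke_specimen); since O(not certify_dataset), deontic closure gives O(revoke_specimen).
The contrapositive of premise 6 (O(stand_down -> not revoke_specimen)) is O(revoke_specimen -> not stand_down), and O(revoke_specimen) is already established, so O(not stand_down).
Premise 2 is O(not retain_ballot -> stand_down); contrapositively O(not stand_down -> retain_ballot). Since O(not stand_down) holds, K gives O(retain_ballot).
Premise 8 is O(not vacate_premises -> not retain_ballot); contrapositively O(retain_ballot -> vacate_premises). Since O(retain_ballot) holds, K gives O(vacate_premises).
Premise 7 is O(vacate_premises -> countersign_consent); since O(vacate_premises), deontic closure gives O(countersign_consent).
So O(countersign_consent) holds — countersign_consent is obligatory. None of the other listed options is made obligatory by any chain of premises.

countersign_consent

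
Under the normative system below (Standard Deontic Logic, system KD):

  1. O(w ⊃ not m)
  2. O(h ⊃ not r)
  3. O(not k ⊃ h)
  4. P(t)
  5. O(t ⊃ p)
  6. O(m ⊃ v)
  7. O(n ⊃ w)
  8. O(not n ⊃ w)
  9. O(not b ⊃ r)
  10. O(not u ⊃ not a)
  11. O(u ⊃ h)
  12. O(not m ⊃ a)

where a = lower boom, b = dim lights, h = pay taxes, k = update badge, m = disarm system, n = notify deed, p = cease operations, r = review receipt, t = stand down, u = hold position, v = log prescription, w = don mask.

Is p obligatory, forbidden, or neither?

Premise 5 is O(t ⊃ p), but O(t) is not derivable from the premises (the permission P(t) asserts only not O(not t), not O(t)), so it does not yield O(p).
No premise or chain of K-axiom applications forces O(p), and none forces O(not p). So p is neither obligatory nor forbidden under these norms.

Neither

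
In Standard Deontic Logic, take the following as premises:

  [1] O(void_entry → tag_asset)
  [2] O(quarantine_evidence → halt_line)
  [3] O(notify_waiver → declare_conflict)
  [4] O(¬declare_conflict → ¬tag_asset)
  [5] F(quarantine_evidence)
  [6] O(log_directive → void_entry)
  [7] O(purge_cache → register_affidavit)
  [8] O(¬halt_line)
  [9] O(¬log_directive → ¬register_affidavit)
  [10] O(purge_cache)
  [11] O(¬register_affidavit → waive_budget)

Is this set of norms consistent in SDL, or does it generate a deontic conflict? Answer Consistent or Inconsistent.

Premise 2 is O(quarantine_evidence → halt_line), but O(quarantine_evidence) is not derivable from the premises, so it does not yield O(halt_line).
So O(halt_line) is not derivable, and the apparent clash with O(¬halt_line) does not arise.
A world satisfying every obligation exists (e.g. declare_conflict=true, halt_line=false, log_directive=true, notify_waiver=false, purge_cache=true, quarantine_evidence=false, register_affidavit=true, tag_asset=true, void_entry=true, waive_budget=false); no atom is both obligatory and forbidden, so the set is consistent.

Consistent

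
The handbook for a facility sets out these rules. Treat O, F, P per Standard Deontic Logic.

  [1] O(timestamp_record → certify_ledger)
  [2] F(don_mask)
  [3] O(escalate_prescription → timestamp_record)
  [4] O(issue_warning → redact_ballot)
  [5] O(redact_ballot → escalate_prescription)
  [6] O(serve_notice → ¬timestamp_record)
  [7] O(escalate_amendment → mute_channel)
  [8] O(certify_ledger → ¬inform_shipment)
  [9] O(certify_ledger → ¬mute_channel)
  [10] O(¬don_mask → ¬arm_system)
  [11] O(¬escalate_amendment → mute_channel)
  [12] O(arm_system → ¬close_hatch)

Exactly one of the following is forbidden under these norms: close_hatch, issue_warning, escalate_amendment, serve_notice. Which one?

issue_warning

Premises 11 and 7 are O(¬escalate_amendment → mute_channel) and O(escalate_amendment → mute_channel); every ideal world satisfies ¬escalate_amendment or escalate_amendment, so in either case mute_channel holds — hence O(mute_channel).
Premise 9 is O(certify_ledger → ¬mute_channel); contrapositively O(mute_channel → ¬certify_ledger). Since O(mute_channel) holds, K gives O(¬certify_ledger).
The contrapositive of premise 1 (O(timestamp_record → certify_ledger)) is O(¬certify_ledger → ¬timestamp_record), and O(¬certify_ledger) is already established, so O(¬timestamp_record).
The contrapositive of premise 3 (O(escalate_prescription → timestamp_record)) is O(¬timestamp_record → ¬escalate_prescription), and O(¬timestamp_record) is already established, so O(¬escalate_prescription).
Premise 5, O(redact_ballot → escalate_prescription), contraposes to O(¬escalate_prescription → ¬redact_ballot); with O(¬escalate_prescription) we get O(¬redact_ballot).
Premise 4, O(issue_warning → redact_ballot), contraposes to O(¬redact_ballot → ¬issue_warning); with O(¬redact_ballot) we get O(¬issue_warning).
So O(¬issue_warning) holds, i.e. issue_warning is forbidden. None of the other listed options is forbidden under the premises.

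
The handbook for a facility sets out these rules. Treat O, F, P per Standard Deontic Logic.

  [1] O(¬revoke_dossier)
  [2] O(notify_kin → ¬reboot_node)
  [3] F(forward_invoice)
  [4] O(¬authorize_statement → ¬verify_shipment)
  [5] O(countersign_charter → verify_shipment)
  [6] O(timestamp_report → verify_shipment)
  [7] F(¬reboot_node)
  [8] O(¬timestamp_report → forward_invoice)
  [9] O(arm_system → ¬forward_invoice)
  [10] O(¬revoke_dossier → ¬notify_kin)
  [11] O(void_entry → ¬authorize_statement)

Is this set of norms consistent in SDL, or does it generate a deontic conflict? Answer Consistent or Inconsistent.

Premise 2 is O(notify_kin → ¬reboot_node), but O(notify_kin) is not derivable from the premises, so it does not yield O(¬reboot_node).
So O(¬reboot_node) is not derivable, and the apparent clash with O(reboot_node) does not arise.
A world satisfying every obligation exists (e.g. arm_system=false, authorize_statement=true, countersign_charter=false, forward_invoice=false, notify_kin=false, reboot_node=true, revoke_dossier=false, timestamp_report=true, verify_shipment=true, void_entry=false); no atom is both obligatory and forbidden, so the set is consistent.

Consistent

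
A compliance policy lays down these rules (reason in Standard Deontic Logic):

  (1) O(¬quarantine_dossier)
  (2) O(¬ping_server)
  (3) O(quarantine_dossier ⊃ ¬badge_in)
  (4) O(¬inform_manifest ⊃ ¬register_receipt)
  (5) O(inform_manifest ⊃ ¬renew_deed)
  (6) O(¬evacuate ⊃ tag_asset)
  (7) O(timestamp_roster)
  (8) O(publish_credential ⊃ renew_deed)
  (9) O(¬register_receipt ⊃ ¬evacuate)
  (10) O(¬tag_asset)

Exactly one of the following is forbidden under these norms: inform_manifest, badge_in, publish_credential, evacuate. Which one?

From premise 10 we have O(¬tag_asset).
Premise 6, O(¬evacuate ⊃ tag_asset), contraposes to O(¬tag_asset ⊃ evacuate); with O(¬tag_asset) we get O(evacuate).
The contrapositive of premise 9 (O(¬register_receipt ⊃ ¬evacuate)) is O(evacuate ⊃ register_receipt), and O(evacuate) is already established, so O(register_receipt).
Premise 4, O(¬inform_manifest ⊃ ¬register_receipt), contraposes to O(register_receipt ⊃ inform_manifest); with O(register_receipt) we get O(inform_manifest).
Applying K to premise 5 (O(inform_manifest ⊃ ¬renew_deed)) and O(inform_manifest) yields O(¬renew_deed).
Premise 8, O(publish_credential ⊃ renew_deed), contraposes to O(¬renew_deed ⊃ ¬publish_credential); with O(¬renew_deed) we get O(¬publish_credential).
So O(¬publish_credential) holds, i.e. publish_credential is forbidden. None of the other listed options is forbidden under the premises.

publish_credential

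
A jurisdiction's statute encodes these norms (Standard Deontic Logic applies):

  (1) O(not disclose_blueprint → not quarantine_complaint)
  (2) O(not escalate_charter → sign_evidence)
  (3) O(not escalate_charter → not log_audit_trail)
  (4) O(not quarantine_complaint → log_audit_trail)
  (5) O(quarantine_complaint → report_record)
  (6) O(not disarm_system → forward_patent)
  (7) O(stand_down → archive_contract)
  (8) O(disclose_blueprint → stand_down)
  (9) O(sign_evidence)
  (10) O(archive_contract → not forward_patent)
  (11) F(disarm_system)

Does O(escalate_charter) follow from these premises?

F(disarm_system) at premise 11 means O(not disarm_system).
From O(not disarm_system) and premise 6, O(not disarm_system → forward_patent), we obtain O(forward_patent).
Premise 10 is O(archive_contract → not forward_patent); contrapositively O(forward_patent → not archive_contract). Since O(forward_patent) holds, K gives O(not archive_contract).
Premise 7 is O(stand_down → archive_contract); contrapositively O(not archive_contract → not stand_down). Since O(not archive_contract) holds, K gives O(not stand_down).
Premise 8, O(disclose_blueprint → stand_down), contraposes to O(not stand_down → not disclose_blueprint); with O(not stand_down) we get O(not disclose_blueprint).
From O(not disclose_blueprint) and premise 1, O(not disclose_blueprint → not quarantine_complaint), we obtain O(not quarantine_complaint).
Applying K to premise 4 (O(not quarantine_complaint → log_audit_trail)) and O(not quarantine_complaint) yields O(log_audit_trail).
Premise 3 is O(not escalate_charter → not log_audit_trail); contrapositively O(log_audit_trail → escalate_charter). Since O(log_audit_trail) holds, K gives O(escalate_charter).
Premises 2, 5, 9 do not contribute to this derivation.
So O(escalate_charter) follows.

Yes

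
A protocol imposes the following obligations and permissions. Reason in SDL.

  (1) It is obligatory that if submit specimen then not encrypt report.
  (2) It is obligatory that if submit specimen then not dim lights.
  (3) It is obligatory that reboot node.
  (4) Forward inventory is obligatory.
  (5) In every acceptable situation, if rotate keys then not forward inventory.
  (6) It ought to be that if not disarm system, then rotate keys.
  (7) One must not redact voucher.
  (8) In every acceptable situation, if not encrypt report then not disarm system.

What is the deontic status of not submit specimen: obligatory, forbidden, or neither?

Obligatory

Premise 4 states O(forward_inventory) outright.
Premise 5, O(rotate_keys → ¬forward_inventory), contraposes to O(forward_inventory → ¬rotate_keys); with O(forward_inventory) we get O(¬rotate_keys).
Premise 6, O(¬disarm_system → rotate_keys), contraposes to O(¬rotate_keys → disarm_system); with O(¬rotate_keys) we get O(disarm_system).
Premise 8 is O(¬encrypt_report → ¬disarm_system); contrapositively O(disarm_system → encrypt_report). Since O(disarm_system) holds, K gives O(encrypt_report).
Premise 1, O(submit_specimen → ¬encrypt_report), contraposes to O(encrypt_report → ¬submit_specimen); with O(encrypt_report) we get O(¬submit_specimen).
Premises 2, 3, 7 do not contribute to this derivation.
Hence ¬submit_specimen is obligatory.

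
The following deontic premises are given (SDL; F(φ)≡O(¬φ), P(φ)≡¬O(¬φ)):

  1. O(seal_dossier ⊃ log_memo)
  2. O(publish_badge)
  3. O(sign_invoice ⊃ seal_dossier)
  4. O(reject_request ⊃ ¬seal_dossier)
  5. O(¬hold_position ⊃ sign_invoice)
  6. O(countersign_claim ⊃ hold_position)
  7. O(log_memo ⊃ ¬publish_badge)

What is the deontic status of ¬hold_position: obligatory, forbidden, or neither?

Forbidden

Premise 2 states O(publish_badge) outright.
Premise 7, O(log_memo ⊃ ¬publish_badge), contraposes to O(publish_badge ⊃ ¬log_memo); with O(publish_badge) we get O(¬log_memo).
Premise 1, O(seal_dossier ⊃ log_memo), contraposes to O(¬log_memo ⊃ ¬seal_dossier); with O(¬log_memo) we get O(¬seal_dossier).
Premise 3 is O(sign_invoice ⊃ seal_dossier); contrapositively O(¬seal_dossier ⊃ ¬sign_invoice). Since O(¬seal_dossier) holds, K gives O(¬sign_invoice).
The contrapositive of premise 5 (O(¬hold_position ⊃ sign_invoice)) is O(¬sign_invoice ⊃ hold_position), and O(¬sign_invoice) is already established, so O(hold_position).
Premises 4, 6 do not contribute to this derivation.
Thus O(hold_position), which is F(¬hold_position): ¬hold_position is forbidden.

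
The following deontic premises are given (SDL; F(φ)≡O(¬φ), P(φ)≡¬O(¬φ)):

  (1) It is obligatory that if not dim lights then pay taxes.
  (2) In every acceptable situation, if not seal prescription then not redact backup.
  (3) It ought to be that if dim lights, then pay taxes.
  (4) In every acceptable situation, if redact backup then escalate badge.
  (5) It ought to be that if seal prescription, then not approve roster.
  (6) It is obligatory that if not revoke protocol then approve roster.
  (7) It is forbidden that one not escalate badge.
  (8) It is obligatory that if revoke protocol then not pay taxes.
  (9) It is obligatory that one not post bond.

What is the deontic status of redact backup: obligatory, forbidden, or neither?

Forbidden

Premises 1 and 3 are O(¬dim_lights → pay_taxes) and O(dim_lights → pay_taxes); every ideal world satisfies ¬dim_lights or dim_lights, so in either case pay_taxes holds — hence O(pay_taxes).
The contrapositive of premise 8 (O(revoke_protocol → ¬pay_taxes)) is O(pay_taxes → ¬revoke_protocol), and O(pay_taxes) is already established, so O(¬revoke_protocol).
Applying K to premise 6 (O(¬revoke_protocol → approve_roster)) and O(¬revoke_protocol) yields O(approve_roster).
Premise 5, O(seal_prescription → ¬approve_roster), contraposes to O(approve_roster → ¬seal_prescription); with O(approve_roster) we get O(¬seal_prescription).
Applying K to premise 2 (O(¬seal_prescription → ¬redact_backup)) and O(¬seal_prescription) yields O(¬redact_backup).
Premises 4, 7, 9 do not contribute to this derivation.
Thus O(¬redact_backup), which is F(redact_backup): redact_backup is forbidden.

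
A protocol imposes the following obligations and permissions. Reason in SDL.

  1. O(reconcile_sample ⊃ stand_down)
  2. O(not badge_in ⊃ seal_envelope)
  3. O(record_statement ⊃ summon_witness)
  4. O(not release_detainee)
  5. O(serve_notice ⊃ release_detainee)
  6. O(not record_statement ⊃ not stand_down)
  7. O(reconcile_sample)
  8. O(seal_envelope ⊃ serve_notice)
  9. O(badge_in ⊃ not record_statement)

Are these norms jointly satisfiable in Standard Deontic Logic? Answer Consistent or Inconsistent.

From premise 4 we have O(not release_detainee).
The contrapositive of premise 5 (O(serve_notice ⊃ release_detainee)) is O(not release_detainee ⊃ not serve_notice), and O(not release_detainee) is already established, so O(not serve_notice).
The contrapositive of premise 8 (O(seal_envelope ⊃ serve_notice)) is O(not serve_notice ⊃ not seal_envelope), and O(not serve_notice) is already established, so O(not seal_envelope).
Premise 2, O(not badge_in ⊃ seal_envelope), contraposes to O(not seal_envelope ⊃ badge_in); with O(not seal_envelope) we get O(badge_in).
Applying K to premise 9 (O(badge_in ⊃ not record_statement)) and O(badge_in) yields O(not record_statement).
Applying K to premise 6 (O(not record_statement ⊃ not stand_down)) and O(not record_statement) yields O(not stand_down).
Premise 1, O(reconcile_sample ⊃ stand_down), contraposes to O(not stand_down ⊃ not reconcile_sample); with O(not stand_down) we get O(not reconcile_sample).
But premise 7 directly asserts O(reconcile_sample).
We now have both O(not reconcile_sample) and O(reconcile_sample) — reconcile_sample is simultaneously obligatory and forbidden, violating the D-axiom.

Inconsistent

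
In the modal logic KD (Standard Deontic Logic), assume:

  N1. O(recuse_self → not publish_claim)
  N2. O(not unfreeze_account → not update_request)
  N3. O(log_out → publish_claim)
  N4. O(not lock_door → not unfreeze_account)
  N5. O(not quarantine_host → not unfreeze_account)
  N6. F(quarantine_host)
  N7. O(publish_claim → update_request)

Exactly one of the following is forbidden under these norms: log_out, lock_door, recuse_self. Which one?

log_out

F(quarantine_host) at premise 6 means O(not quarantine_host).
Applying K to premise 5 (O(not quarantine_host → not unfreeze_account)) and O(not quarantine_host) yields O(not unfreeze_account).
From O(not unfreeze_account) and premise 2, O(not unfreeze_account → not update_request), we obtain O(not update_request).
Premise 7 is O(publish_claim → update_request); contrapositively O(not update_request → not publish_claim). Since O(not update_request) holds, K gives O(not publish_claim).
Premise 3, O(log_out → publish_claim), contraposes to O(not publish_claim → not log_out); with O(not publish_claim) we get O(not log_out).
So O(not log_out) holds, i.e. log_out is forbidden. None of the other listed options is forbidden under the premises.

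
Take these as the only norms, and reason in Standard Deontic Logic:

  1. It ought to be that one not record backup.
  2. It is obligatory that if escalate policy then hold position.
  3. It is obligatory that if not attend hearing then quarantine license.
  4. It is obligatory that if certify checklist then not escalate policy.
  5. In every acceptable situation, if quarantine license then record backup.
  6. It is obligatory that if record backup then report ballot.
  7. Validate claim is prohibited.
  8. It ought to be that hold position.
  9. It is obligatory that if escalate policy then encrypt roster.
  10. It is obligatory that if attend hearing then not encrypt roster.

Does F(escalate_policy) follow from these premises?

From premise 1 we have O(¬record_backup).
Premise 5, O(quarantine_license → record_backup), contraposes to O(¬record_backup → ¬quarantine_license); with O(¬record_backup) we get O(¬quarantine_license).
The contrapositive of premise 3 (O(¬attend_hearing → quarantine_license)) is O(¬quarantine_license → attend_hearing), and O(¬quarantine_license) is already established, so O(attend_hearing).
Premise 10 is O(attend_hearing → ¬encrypt_roster); since O(attend_hearing), deontic closure gives O(¬encrypt_roster).
Premise 9, O(escalate_policy → encrypt_roster), contraposes to O(¬encrypt_roster → ¬escalate_policy); with O(¬encrypt_roster) we get O(¬escalate_policy).
Premises 2, 4, 6, 7, 8 do not contribute to this derivation.
So O(¬escalate_policy) holds, i.e. F(escalate_policy). The claim follows.

Yes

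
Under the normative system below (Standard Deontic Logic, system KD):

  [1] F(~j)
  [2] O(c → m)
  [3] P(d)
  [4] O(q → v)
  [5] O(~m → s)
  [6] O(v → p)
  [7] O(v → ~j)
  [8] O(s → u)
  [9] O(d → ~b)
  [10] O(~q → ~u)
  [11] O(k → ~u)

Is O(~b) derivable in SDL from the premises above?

Premise 9 is O(d → ~b), but O(d) is not derivable from the premises (the permission P(d) asserts only ~O(~d), not O(d)), so it does not yield O(~b).
No other premise forces O(~b). An ideal world satisfying every premise can still have ~b false, so O(~b) is not derivable.

No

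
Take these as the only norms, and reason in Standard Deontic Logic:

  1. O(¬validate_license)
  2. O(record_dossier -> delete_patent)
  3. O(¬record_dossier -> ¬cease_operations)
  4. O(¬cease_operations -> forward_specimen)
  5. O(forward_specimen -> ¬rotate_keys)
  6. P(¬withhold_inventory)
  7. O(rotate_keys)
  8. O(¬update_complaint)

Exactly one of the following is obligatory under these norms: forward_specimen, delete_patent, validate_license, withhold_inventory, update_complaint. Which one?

From premise 7 we have O(rotate_keys).
Premise 5, O(forward_specimen -> ¬rotate_keys), contraposes to O(rotate_keys -> ¬forward_specimen); with O(rotate_keys) we get O(¬forward_specimen).
Premise 4 is O(¬cease_operations -> forward_specimen); contrapositively O(¬forward_specimen -> cease_operations). Since O(¬forward_specimen) holds, K gives O(cease_operations).
Premise 3 is O(¬record_dossier -> ¬cease_operations); contrapositively O(cease_operations -> record_dossier). Since O(cease_operations) holds, K gives O(record_dossier).
Premise 2 is O(record_dossier -> delete_patent); since O(record_dossier), deontic closure gives O(delete_patent).
So O(delete_patent) holds — delete_patent is obligatory. None of the other listed options is made obligatory by any chain of premises.

delete_patent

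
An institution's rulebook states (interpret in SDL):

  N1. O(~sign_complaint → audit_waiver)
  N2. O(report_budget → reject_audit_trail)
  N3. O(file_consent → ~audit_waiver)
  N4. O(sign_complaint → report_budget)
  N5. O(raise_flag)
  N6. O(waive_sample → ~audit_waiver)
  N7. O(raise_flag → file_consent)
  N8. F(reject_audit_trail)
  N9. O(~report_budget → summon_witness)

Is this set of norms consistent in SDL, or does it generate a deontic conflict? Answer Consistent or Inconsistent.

Premise 5 gives O(raise_flag).
From O(raise_flag) and premise 7, O(raise_flag → file_consent), we obtain O(file_consent).
With premise 3, O(file_consent → ~audit_waiver), the K-axiom yields O(~audit_waiver).
Premise 1, O(~sign_complaint → audit_waiver), contraposes to O(~audit_waiver → sign_complaint); with O(~audit_waiver) we get O(sign_complaint).
Premise 4 is O(sign_complaint → report_budget); since O(sign_complaint), deontic closure gives O(report_budget).
Premise 2 is O(report_budget → reject_audit_trail); since O(report_budget), deontic closure gives O(reject_audit_trail).
But premise 8, F(reject_audit_trail), means O(~reject_audit_trail).
We now have both O(reject_audit_trail) and O(~reject_audit_trail) — reject_audit_trail is simultaneously obligatory and forbidden, violating the D-axiom.

Inconsistent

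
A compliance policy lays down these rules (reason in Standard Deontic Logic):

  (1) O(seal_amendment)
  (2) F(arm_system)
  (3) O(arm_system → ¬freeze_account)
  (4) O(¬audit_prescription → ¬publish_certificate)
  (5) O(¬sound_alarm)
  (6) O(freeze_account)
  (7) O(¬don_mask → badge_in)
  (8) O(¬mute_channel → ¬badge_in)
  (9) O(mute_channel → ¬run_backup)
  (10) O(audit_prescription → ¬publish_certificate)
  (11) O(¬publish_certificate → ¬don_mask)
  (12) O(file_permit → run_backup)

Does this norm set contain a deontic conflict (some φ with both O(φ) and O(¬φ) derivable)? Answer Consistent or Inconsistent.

Premise 3 is O(arm_system → ¬freeze_account), but O(arm_system) is not derivable from the premises, so it does not yield O(¬freeze_account).
So O(¬freeze_account) is not derivable, and the apparent clash with O(freeze_account) does not arise.
A world satisfying every obligation exists (e.g. arm_system=false, audit_prescription=false, badge_in=true, don_mask=false, file_permit=false, freeze_account=true, mute_channel=true, publish_certificate=false, run_backup=false, seal_amendment=true, sound_alarm=false); no atom is both obligatory and forbidden, so the set is consistent.

Consistent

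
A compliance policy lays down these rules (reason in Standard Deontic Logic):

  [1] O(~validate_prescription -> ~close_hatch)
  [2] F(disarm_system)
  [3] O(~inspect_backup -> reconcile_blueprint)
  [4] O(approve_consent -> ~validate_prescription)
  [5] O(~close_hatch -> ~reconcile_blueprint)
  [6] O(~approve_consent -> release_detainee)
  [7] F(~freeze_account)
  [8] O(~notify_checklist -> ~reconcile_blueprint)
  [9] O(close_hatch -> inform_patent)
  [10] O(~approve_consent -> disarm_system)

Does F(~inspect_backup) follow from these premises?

Yes

Premise 2 is F(disarm_system), i.e. O(~disarm_system).
Premise 10, O(~approve_consent -> disarm_system), contraposes to O(~disarm_system -> approve_consent); with O(~disarm_system) we get O(approve_consent).
Premise 4 is O(approve_consent -> ~validate_prescription); since O(approve_consent), deontic closure gives O(~validate_prescription).
With premise 1, O(~validate_prescription -> ~close_hatch), the K-axiom yields O(~close_hatch).
Premise 5 is O(~close_hatch -> ~reconcile_blueprint); since O(~close_hatch), deontic closure gives O(~reconcile_blueprint).
Premise 3 is O(~inspect_backup -> reconcile_blueprint); contrapositively O(~reconcile_blueprint -> inspect_backup). Since O(~reconcile_blueprint) holds, K gives O(inspect_backup).
Premises 6, 7, 8, 9 do not contribute to this derivation.
So O(inspect_backup) holds, i.e. F(~inspect_backup). The claim follows.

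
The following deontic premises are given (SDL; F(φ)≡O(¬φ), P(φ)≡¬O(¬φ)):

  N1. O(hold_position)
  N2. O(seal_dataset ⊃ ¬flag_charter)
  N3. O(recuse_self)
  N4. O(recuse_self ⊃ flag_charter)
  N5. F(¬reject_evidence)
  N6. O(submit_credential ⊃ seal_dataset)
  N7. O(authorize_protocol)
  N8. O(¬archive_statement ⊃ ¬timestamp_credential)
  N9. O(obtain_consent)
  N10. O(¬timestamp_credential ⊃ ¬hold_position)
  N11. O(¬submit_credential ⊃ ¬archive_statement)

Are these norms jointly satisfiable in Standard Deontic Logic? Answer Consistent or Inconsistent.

Inconsistent

Premise 1 states O(hold_position) outright.
Premise 10, O(¬timestamp_credential ⊃ ¬hold_position), contraposes to O(hold_position ⊃ timestamp_credential); with O(hold_position) we get O(timestamp_credential).
Premise 8 is O(¬archive_statement ⊃ ¬timestamp_credential); contrapositively O(timestamp_credential ⊃ archive_statement). Since O(timestamp_credential) holds, K gives O(archive_statement).
Premise 11, O(¬submit_credential ⊃ ¬archive_statement), contraposes to O(archive_statement ⊃ submit_credential); with O(archive_statement) we get O(submit_credential).
Premise 6 is O(submit_credential ⊃ seal_dataset); since O(submit_credential), deontic closure gives O(seal_dataset).
Premise 2 is O(seal_dataset ⊃ ¬flag_charter); since O(seal_dataset), deontic closure gives O(¬flag_charter).
Premise 4 is O(recuse_self ⊃ flag_charter); contrapositively O(¬flag_charter ⊃ ¬recuse_self). Since O(¬flag_charter) holds, K gives O(¬recuse_self).
However, premise 3 gives O(recuse_self).
We now have both O(¬recuse_self) and O(recuse_self) — recuse_self is simultaneously obligatory and forbidden, violating the D-axiom.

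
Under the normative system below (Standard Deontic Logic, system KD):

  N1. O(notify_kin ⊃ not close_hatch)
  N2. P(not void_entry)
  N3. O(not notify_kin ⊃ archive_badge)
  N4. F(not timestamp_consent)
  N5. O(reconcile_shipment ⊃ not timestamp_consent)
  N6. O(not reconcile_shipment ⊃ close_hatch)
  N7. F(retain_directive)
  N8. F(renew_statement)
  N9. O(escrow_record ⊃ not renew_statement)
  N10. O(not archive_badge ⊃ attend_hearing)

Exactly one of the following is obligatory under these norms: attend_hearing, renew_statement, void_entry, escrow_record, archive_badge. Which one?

F(not timestamp_consent) at premise 4 means O(timestamp_consent).
Premise 5 is O(reconcile_shipment ⊃ not timestamp_consent); contrapositively O(timestamp_consent ⊃ not reconcile_shipment). Since O(timestamp_consent) holds, K gives O(not reconcile_shipment).
Premise 6 is O(not reconcile_shipment ⊃ close_hatch); since O(not reconcile_shipment), deontic closure gives O(close_hatch).
Premise 1 is O(notify_kin ⊃ not close_hatch); contrapositively O(close_hatch ⊃ not notify_kin). Since O(close_hatch) holds, K gives O(not notify_kin).
Premise 3 is O(not notify_kin ⊃ archive_badge); since O(not notify_kin), deontic closure gives O(archive_badge).
So O(archive_badge) holds — archive_badge is obligatory. None of the other listed options is made obligatory by any chain of premises.

archive_badge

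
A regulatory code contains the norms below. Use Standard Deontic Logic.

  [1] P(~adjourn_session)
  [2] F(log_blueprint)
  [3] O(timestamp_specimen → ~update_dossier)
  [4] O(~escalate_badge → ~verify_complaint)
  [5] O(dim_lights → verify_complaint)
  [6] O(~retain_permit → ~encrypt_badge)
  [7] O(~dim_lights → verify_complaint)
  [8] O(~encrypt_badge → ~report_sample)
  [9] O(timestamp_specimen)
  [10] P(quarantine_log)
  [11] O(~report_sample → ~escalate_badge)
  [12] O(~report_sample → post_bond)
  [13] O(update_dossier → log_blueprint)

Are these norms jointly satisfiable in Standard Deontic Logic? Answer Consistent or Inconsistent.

Consistent

Premise 13 is O(update_dossier → log_blueprint), but O(update_dossier) is not derivable from the premises, so it does not yield O(log_blueprint).
So O(log_blueprint) is not derivable, and the apparent clash with O(~log_blueprint) does not arise.
A world satisfying every obligation exists (e.g. adjourn_session=false, dim_lights=false, encrypt_badge=true, escalate_badge=true, log_blueprint=false, post_bond=false, quarantine_log=false, report_sample=true, retain_permit=true, timestamp_specimen=true, update_dossier=false, verify_complaint=true); no atom is both obligatory and forbidden, so the set is consistent.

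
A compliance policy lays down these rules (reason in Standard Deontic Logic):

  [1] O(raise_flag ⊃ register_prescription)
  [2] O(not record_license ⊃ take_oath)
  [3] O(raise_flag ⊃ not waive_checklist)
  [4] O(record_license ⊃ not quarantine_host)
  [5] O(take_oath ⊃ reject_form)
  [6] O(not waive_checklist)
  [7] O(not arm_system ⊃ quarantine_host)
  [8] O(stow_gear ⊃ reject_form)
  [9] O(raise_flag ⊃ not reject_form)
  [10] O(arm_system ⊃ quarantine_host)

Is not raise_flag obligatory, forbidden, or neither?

Obligatory

By case analysis on not arm_system: premise 7 gives O(not arm_system ⊃ quarantine_host) and premise 10 gives O(arm_system ⊃ quarantine_host), so O(quarantine_host) either way.
The contrapositive of premise 4 (O(record_license ⊃ not quarantine_host)) is O(quarantine_host ⊃ not record_license), and O(quarantine_host) is already established, so O(not record_license).
Applying K to premise 2 (O(not record_license ⊃ take_oath)) and O(not record_license) yields O(take_oath).
With premise 5, O(take_oath ⊃ reject_form), the K-axiom yields O(reject_form).
Premise 9 is O(raise_flag ⊃ not reject_form); contrapositively O(reject_form ⊃ not raise_flag). Since O(reject_form) holds, K gives O(not raise_flag).
Premises 1, 3, 6, 8 do not contribute to this derivation.
Hence not raise_flag is obligatory.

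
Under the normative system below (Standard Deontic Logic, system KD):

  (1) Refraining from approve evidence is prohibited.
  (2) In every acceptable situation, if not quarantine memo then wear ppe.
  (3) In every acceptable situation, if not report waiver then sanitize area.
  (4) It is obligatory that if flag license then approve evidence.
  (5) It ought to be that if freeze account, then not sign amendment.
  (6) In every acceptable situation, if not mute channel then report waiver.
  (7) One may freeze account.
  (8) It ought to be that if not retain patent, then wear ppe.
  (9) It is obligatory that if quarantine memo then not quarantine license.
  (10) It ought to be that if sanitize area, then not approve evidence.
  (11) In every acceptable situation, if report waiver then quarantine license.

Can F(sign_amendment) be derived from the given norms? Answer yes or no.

Premise 5 is O(freeze_account → ¬sign_amendment), but O(freeze_account) is not derivable from the premises (the permission P(freeze_account) asserts only ¬O(¬freeze_account), not O(freeze_account)), so it does not yield O(¬sign_amendment).
No other premise forces O(¬sign_amendment). An ideal world satisfying every premise can still have sign_amendment true, so F(sign_amendment) is not derivable.

No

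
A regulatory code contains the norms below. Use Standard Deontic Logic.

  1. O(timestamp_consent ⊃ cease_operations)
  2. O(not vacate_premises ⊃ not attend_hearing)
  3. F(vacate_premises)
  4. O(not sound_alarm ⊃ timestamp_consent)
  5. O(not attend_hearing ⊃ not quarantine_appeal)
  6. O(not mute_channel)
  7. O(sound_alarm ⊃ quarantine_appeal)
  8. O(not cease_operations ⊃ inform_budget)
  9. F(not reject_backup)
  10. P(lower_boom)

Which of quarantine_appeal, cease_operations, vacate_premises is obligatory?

cease_operations

F(vacate_premises) at premise 3 means O(not vacate_premises).
Premise 2 is O(not vacate_premises ⊃ not attend_hearing); since O(not vacate_premises), deontic closure gives O(not attend_hearing).
From O(not attend_hearing) and premise 5, O(not attend_hearing ⊃ not quarantine_appeal), we obtain O(not quarantine_appeal).
The contrapositive of premise 7 (O(sound_alarm ⊃ quarantine_appeal)) is O(not quarantine_appeal ⊃ not sound_alarm), and O(not quarantine_appeal) is already established, so O(not sound_alarm).
With premise 4, O(not sound_alarm ⊃ timestamp_consent), the K-axiom yields O(timestamp_consent).
From O(timestamp_consent) and premise 1, O(timestamp_consent ⊃ cease_operations), we obtain O(cease_operations).
So O(cease_operations) holds — cease_operations is obligatory. None of the other listed options is made obligatory by any chain of premises.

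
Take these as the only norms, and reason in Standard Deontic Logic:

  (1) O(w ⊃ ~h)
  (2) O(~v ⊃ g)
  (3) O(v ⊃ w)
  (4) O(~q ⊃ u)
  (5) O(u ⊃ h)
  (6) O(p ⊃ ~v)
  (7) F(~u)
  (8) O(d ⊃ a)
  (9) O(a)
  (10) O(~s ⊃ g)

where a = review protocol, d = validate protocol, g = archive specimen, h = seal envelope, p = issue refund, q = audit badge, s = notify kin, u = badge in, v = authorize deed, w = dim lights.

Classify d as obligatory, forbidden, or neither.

Premise 8 is O(d ⊃ a); even if O(a) held, inferring O(d) would be affirming the consequent — invalid.
No premise or chain of K-axiom applications forces O(d), and none forces O(~d). So d is neither obligatory nor forbidden under these norms.

Neither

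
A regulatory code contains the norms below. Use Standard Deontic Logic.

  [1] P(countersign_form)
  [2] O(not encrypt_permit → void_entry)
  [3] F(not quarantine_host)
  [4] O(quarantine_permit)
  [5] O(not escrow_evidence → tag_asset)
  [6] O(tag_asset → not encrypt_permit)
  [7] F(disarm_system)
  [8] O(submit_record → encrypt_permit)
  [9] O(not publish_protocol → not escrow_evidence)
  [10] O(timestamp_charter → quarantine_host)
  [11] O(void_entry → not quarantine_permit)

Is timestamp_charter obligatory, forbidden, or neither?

Premise 10 is O(timestamp_charter → quarantine_host); even if O(quarantine_host) held, inferring O(timestamp_charter) would be affirming the consequent — invalid.
No premise or chain of K-axiom applications forces O(timestamp_charter), and none forces O(not timestamp_charter). So timestamp_charter is neither obligatory nor forbidden under these norms.

Neither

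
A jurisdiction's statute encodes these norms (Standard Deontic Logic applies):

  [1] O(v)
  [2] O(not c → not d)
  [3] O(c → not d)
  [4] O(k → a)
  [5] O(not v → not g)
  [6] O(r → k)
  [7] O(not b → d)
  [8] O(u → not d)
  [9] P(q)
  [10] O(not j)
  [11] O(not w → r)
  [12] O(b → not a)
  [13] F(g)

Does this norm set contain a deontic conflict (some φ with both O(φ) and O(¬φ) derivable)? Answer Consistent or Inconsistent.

Consistent

Premise 5 is O(not v → not g); even if O(not g) held, inferring O(not v) would be affirming the consequent — invalid.
So O(not v) is not derivable, and the apparent clash with O(v) does not arise.
A world satisfying every obligation exists (e.g. a=false, b=true, c=false, d=false, g=false, j=false, k=false, q=false, r=false, u=false, v=true, w=true); no atom is both obligatory and forbidden, so the set is consistent.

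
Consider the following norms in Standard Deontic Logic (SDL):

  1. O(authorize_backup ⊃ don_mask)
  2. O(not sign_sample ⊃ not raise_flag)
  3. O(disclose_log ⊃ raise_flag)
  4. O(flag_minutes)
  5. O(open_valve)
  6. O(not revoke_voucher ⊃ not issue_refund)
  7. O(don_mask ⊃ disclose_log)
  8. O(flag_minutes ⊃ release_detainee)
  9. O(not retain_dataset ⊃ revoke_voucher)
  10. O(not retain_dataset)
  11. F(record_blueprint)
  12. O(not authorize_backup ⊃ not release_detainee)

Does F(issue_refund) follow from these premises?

No

Premise 6 is O(not revoke_voucher ⊃ not issue_refund), but O(not revoke_voucher) is not derivable from the premises, so it does not yield O(not issue_refund).
No other premise forces O(not issue_refund). An ideal world satisfying every premise can still have issue_refund true, so F(issue_refund) is not derivable.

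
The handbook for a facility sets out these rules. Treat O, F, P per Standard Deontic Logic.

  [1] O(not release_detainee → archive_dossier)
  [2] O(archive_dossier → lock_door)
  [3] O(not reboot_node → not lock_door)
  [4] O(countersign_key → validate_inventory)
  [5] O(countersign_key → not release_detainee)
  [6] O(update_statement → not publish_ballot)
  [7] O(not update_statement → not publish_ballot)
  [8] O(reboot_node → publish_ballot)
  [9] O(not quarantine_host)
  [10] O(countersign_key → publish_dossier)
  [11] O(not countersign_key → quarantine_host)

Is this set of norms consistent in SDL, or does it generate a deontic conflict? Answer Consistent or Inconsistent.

Premises 6 and 7 are O(update_statement → not publish_ballot) and O(not update_statement → not publish_ballot); every ideal world satisfies update_statement or not update_statement, so in either case not publish_ballot holds — hence O(not publish_ballot).
Premise 8 is O(reboot_node → publish_ballot); contrapositively O(not publish_ballot → not reboot_node). Since O(not publish_ballot) holds, K gives O(not reboot_node).
From O(not reboot_node) and premise 3, O(not reboot_node → not lock_door), we obtain O(not lock_door).
Premise 2, O(archive_dossier → lock_door), contraposes to O(not lock_door → not archive_dossier); with O(not lock_door) we get O(not archive_dossier).
Premise 1, O(not release_detainee → archive_dossier), contraposes to O(not archive_dossier → release_detainee); with O(not archive_dossier) we get O(release_detainee).
Premise 5 is O(countersign_key → not release_detainee); contrapositively O(release_detainee → not countersign_key). Since O(release_detainee) holds, K gives O(not countersign_key).
Applying K to premise 11 (O(not countersign_key → quarantine_host)) and O(not countersign_key) yields O(quarantine_host).
But premise 9 directly asserts O(not quarantine_host).
We now have both O(quarantine_host) and O(not quarantine_host) — quarantine_host is simultaneously obligatory and forbidden, violating the D-axiom.

Inconsistent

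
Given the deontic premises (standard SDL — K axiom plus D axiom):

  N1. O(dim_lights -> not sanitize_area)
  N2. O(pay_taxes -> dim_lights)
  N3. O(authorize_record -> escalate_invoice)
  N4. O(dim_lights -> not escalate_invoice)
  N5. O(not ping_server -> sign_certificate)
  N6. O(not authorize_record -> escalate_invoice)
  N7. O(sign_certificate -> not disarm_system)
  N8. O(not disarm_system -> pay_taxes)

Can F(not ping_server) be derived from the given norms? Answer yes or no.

By case analysis on not authorize_record: premise 6 gives O(not authorize_record -> escalate_invoice) and premise 3 gives O(authorize_record -> escalate_invoice), so O(escalate_invoice) either way.
Premise 4, O(dim_lights -> not escalate_invoice), contraposes to O(escalate_invoice -> not dim_lights); with O(escalate_invoice) we get O(not dim_lights).
Premise 2, O(pay_taxes -> dim_lights), contraposes to O(not dim_lights -> not pay_taxes); with O(not dim_lights) we get O(not pay_taxes).
Premise 8, O(not disarm_system -> pay_taxes), contraposes to O(not pay_taxes -> disarm_system); with O(not pay_taxes) we get O(disarm_system).
Premise 7, O(sign_certificate -> not disarm_system), contraposes to O(disarm_system -> not sign_certificate); with O(disarm_system) we get O(not sign_certificate).
The contrapositive of premise 5 (O(not ping_server -> sign_certificate)) is O(not sign_certificate -> ping_server), and O(not sign_certificate) is already established, so O(ping_server).
Premise 1 does not contribute to this derivation.
So O(ping_server) holds, i.e. F(not ping_server). The claim follows.

Yes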